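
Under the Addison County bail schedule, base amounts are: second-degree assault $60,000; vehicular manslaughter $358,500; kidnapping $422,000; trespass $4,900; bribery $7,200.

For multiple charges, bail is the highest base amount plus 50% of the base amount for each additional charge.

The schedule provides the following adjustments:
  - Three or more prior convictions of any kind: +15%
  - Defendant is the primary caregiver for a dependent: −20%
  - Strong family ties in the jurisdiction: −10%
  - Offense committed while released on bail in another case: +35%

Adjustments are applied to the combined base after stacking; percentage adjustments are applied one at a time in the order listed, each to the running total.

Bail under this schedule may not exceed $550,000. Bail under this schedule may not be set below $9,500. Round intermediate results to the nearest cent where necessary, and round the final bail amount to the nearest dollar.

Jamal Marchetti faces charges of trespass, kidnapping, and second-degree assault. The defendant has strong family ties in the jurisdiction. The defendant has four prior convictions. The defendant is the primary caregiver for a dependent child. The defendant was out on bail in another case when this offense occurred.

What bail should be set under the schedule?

Base amounts from the schedule: trespass $4,900; kidnapping $422,000; second-degree assault $60,000.
Stacking rule: highest base plus 50% of each additional charge. Highest is kidnapping at $422,000. Additional: $4,900 × 50% = $2,450; $60,000 × 50% = $30,000. Combined base = $422,000 + $32,450 = $454,450.
Three or more prior convictions of any kind (+15%): $454,450 × 1.15 = $522,617.50.
Defendant is the primary caregiver for a dependent (−20%): $522,617.50 × 0.8 = $418,094.
Strong family ties in the jurisdiction (−10%): $418,094 × 0.9 = $376,284.60.
Offense committed while released on bail in another case (+35%): $376,284.60 × 1.35 = $507,984.21.
$507,984.21 is within the $550,000 maximum.
$507,984.21 is at or above the $9,500 minimum.
Rounded to the nearest dollar: $507,984.

$507,984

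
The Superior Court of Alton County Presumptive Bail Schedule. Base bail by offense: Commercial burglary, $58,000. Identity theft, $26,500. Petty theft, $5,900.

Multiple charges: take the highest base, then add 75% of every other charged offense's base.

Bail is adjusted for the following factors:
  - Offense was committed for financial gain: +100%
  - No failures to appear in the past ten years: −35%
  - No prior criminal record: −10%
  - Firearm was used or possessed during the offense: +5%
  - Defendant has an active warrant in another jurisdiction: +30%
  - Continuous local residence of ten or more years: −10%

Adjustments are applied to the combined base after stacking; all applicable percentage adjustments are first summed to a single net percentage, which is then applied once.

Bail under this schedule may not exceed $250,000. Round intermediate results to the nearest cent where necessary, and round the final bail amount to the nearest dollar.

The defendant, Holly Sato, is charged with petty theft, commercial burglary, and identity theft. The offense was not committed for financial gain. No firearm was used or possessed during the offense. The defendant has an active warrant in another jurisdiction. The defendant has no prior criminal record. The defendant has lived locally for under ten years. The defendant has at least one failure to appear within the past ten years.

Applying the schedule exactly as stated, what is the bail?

Base amounts from the schedule: petty theft $5,900; commercial burglary $58,000; identity theft $26,500.
Stacking rule: highest base plus 75% of each additional charge. Highest is commercial burglary at $58,000. Additional: $5,900 × 75% = $4,425; $26,500 × 75% = $19,875. Combined base = $58,000 + $24,300 = $82,300.
Net percentage adjustment: −10% +30% = +20%. $82,300 × 1.2 = $98,760.
$98,760 is within the $250,000 maximum.

$98,760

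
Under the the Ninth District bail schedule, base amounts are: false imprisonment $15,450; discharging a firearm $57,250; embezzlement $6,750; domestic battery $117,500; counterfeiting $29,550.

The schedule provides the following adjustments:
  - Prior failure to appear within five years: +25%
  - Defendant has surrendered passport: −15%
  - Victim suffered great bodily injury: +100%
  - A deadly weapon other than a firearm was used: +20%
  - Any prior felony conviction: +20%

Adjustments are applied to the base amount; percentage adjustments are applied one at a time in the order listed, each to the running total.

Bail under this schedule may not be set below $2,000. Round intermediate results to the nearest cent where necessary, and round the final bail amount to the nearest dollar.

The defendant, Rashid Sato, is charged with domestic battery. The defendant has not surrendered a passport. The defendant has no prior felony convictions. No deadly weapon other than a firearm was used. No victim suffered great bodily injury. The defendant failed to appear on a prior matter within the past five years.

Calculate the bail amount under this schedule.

$146,875

Base amounts from the schedule: domestic battery $117,500.
Single charge. Combined base = $117,500.
Prior failure to appear within five years (+25%): $117,500 × 1.25 = $146,875.
$146,875 is at or above the $2,000 minimum.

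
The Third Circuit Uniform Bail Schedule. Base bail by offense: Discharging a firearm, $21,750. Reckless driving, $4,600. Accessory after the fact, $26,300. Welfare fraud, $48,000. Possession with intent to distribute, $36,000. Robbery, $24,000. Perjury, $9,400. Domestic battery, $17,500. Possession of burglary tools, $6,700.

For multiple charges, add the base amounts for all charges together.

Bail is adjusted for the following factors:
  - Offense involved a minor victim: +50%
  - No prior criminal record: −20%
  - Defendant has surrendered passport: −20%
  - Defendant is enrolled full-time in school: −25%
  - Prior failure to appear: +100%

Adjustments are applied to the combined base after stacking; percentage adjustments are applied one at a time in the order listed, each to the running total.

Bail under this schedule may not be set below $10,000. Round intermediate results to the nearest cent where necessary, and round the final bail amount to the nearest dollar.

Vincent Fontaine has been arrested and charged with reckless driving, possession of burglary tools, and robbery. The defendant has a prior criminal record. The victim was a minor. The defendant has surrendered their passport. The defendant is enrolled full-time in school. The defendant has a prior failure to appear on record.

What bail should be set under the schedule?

Base amounts from the schedule: reckless driving $4,600; possession of burglary tools $6,700; robbery $24,000.
Stacking rule: sum of all bases. $4,600 + $6,700 + $24,000 = $35,300.
Offense involved a minor victim (+50%): $35,300 × 1.5 = $52,950.
Defendant has surrendered passport (−20%): $52,950 × 0.8 = $42,360.
Defendant is enrolled full-time in school (−25%): $42,360 × 0.75 = $31,770.
Prior failure to appear (+100%): $31,770 × 2 = $63,540.
$63,540 is at or above the $10,000 minimum.

$63,540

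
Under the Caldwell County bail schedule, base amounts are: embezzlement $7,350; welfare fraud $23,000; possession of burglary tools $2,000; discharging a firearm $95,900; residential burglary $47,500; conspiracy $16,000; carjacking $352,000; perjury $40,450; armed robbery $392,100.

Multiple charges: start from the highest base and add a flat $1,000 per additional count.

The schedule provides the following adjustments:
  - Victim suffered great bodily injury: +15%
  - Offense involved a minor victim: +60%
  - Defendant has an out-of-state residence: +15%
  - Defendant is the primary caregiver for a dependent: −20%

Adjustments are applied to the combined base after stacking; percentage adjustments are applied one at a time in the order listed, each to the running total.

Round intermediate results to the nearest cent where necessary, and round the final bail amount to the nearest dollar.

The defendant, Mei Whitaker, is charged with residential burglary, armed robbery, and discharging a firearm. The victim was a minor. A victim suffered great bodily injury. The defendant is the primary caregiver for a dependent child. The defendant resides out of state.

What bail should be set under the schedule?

$667,132

Base amounts from the schedule: residential burglary $47,500; armed robbery $392,100; discharging a firearm $95,900.
Stacking rule: highest base plus $1,000 per additional charge. Highest is armed robbery at $392,100; 2 additional charges → +$2,000. Combined base = $394,100.
Victim suffered great bodily injury (+15%): $394,100 × 1.15 = $453,215.
Offense involved a minor victim (+60%): $453,215 × 1.6 = $725,144.
Defendant has an out-of-state residence (+15%): $725,144 × 1.15 = $833,915.60.
Defendant is the primary caregiver for a dependent (−20%): $833,915.60 × 0.8 = $667,132.48.
Rounded to the nearest dollar: $667,132.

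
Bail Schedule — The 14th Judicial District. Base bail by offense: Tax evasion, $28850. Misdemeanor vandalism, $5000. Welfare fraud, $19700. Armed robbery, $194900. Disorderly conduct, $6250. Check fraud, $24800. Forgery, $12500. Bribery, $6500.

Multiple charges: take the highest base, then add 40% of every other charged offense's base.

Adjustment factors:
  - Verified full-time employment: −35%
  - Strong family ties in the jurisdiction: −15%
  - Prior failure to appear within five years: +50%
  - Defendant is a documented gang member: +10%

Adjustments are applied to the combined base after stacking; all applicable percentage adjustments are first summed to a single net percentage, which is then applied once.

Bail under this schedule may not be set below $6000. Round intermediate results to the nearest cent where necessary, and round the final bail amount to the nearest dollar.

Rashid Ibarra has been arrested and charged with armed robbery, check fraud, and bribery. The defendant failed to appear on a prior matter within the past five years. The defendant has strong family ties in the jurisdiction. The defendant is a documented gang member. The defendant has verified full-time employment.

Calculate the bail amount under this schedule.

Base amounts from the schedule: armed robbery $194900; check fraud $24800; bribery $6500.
Stacking rule: highest base plus 40% of each additional charge. Highest is armed robbery at $194900. Additional: $24800 × 40% = $9920; $6500 × 40% = $2600. Combined base = $194900 + $12520 = $207420.
Net percentage adjustment: −35% −15% +50% +10% = +10%. $207420 × 1.1 = $228162.
$228162 is at or above the $6000 minimum.

$228162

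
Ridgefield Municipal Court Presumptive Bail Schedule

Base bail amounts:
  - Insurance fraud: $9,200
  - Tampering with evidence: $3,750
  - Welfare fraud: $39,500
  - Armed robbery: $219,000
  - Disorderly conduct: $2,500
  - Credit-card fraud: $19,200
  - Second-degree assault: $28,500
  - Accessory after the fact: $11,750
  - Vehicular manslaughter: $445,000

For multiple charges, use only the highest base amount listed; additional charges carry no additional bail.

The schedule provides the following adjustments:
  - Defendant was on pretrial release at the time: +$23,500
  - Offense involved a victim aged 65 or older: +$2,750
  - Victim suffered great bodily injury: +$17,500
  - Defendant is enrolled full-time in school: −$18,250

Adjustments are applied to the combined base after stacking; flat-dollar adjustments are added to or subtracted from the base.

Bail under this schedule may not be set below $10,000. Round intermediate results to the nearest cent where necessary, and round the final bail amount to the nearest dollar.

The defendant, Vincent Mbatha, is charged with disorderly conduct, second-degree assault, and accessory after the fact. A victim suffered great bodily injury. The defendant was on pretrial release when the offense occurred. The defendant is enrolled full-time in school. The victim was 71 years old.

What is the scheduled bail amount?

$54,000

Base amounts from the schedule: disorderly conduct $2,500; second-degree assault $28,500; accessory after the fact $11,750.
Stacking rule: use the highest base only. Highest is second-degree assault at $28,500. Combined base = $28,500.
Defendant was on pretrial release at the time (+$23,500 flat): $28,500 + $23,500 = $52,000.
Offense involved a victim aged 65 or older (+$2,750 flat): $52,000 + $2,750 = $54,750.
Victim suffered great bodily injury (+$17,500 flat): $54,750 + $17,500 = $72,250.
Defendant is enrolled full-time in school (−$18,250 flat): $72,250 − $18,250 = $54,000.
$54,000 is at or above the $10,000 minimum.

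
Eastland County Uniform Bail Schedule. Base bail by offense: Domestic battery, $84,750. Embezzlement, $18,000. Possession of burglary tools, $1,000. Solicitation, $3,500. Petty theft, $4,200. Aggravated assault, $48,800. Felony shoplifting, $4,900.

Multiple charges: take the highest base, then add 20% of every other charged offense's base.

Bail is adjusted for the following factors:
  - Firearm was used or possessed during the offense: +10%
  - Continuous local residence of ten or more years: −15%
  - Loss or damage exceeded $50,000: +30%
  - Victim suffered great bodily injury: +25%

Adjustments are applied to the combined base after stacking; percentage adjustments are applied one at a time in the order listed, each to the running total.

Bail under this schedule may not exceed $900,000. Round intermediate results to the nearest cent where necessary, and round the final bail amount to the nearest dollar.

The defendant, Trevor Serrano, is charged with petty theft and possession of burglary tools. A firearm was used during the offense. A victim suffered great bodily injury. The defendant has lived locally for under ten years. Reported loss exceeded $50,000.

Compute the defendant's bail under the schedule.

Base amounts from the schedule: petty theft $4,200; possession of burglary tools $1,000.
Stacking rule: highest base plus 20% of each additional charge. Highest is petty theft at $4,200. Additional: $1,000 × 20% = $200. Combined base = $4,200 + $200 = $4,400.
Firearm was used or possessed during the offense (+10%): $4,400 × 1.1 = $4,840.
Loss or damage exceeded $50,000 (+30%): $4,840 × 1.3 = $6,292.
Victim suffered great bodily injury (+25%): $6,292 × 1.25 = $7,865.
$7,865 is within the $900,000 maximum.

$7,865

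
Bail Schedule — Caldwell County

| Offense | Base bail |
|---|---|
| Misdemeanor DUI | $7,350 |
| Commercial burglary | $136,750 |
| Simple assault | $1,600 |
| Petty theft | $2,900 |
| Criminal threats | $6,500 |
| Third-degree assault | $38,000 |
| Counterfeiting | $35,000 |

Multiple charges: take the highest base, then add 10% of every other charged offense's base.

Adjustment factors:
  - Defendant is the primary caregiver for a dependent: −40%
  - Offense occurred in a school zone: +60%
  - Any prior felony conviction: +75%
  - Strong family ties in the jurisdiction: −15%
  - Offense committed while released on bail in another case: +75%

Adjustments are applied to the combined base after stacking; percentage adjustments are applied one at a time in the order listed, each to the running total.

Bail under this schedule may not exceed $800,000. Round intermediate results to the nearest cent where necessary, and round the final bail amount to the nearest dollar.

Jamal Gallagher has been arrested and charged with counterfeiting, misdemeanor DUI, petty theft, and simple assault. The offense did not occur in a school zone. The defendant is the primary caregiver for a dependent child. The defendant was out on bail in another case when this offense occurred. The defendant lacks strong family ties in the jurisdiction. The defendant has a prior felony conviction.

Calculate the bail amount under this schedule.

Base amounts from the schedule: counterfeiting $35,000; misdemeanor DUI $7,350; petty theft $2,900; simple assault $1,600.
Stacking rule: highest base plus 10% of each additional charge. Highest is counterfeiting at $35,000. Additional: $7,350 × 10% = $735; $2,900 × 10% = $290; $1,600 × 10% = $160. Combined base = $35,000 + $1,185 = $36,185.
Defendant is the primary caregiver for a dependent (−40%): $36,185 × 0.6 = $21,711.
Any prior felony conviction (+75%): $21,711 × 1.75 = $37,994.25.
Offense committed while released on bail in another case (+75%): $37,994.25 × 1.75 = $66,489.94.
$66,489.94 is within the $800,000 maximum.
Rounded to the nearest dollar: $66,490.

$66,490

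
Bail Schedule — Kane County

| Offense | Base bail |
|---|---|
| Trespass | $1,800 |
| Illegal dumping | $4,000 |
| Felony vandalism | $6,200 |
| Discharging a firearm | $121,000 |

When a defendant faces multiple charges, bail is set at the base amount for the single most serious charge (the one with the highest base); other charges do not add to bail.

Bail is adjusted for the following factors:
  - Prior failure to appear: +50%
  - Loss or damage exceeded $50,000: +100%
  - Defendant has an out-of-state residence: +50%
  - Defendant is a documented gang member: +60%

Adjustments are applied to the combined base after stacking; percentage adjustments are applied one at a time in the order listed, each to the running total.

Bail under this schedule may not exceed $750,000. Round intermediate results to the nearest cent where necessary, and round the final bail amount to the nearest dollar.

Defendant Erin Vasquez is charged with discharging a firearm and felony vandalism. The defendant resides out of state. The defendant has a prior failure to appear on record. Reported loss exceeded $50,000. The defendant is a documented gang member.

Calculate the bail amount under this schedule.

$750,000

Base amounts from the schedule: discharging a firearm $121,000; felony vandalism $6,200.
Stacking rule: use the highest base only. Highest is discharging a firearm at $121,000. Combined base = $121,000.
Prior failure to appear (+50%): $121,000 × 1.5 = $181,500.
Loss or damage exceeded $50,000 (+100%): $181,500 × 2 = $363,000.
Defendant has an out-of-state residence (+50%): $363,000 × 1.5 = $544,500.
Defendant is a documented gang member (+60%): $544,500 × 1.6 = $871,200.
Result $871,200 exceeds the maximum of $750,000; bail is capped at $750,000.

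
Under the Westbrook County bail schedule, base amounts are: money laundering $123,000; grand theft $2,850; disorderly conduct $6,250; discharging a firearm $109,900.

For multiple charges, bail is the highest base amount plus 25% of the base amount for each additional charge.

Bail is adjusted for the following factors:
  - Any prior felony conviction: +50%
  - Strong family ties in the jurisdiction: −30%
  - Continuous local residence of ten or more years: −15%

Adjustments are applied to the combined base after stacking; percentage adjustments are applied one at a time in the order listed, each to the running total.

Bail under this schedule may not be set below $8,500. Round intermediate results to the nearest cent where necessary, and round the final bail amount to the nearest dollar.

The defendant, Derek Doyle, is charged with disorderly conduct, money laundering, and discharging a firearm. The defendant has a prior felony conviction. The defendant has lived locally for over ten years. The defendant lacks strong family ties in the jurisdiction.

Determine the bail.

Base amounts from the schedule: disorderly conduct $6,250; money laundering $123,000; discharging a firearm $109,900.
Stacking rule: highest base plus 25% of each additional charge. Highest is money laundering at $123,000. Additional: $6,250 × 25% = $1,562.50; $109,900 × 25% = $27,475. Combined base = $123,000 + $29,037.50 = $152,037.50.
Any prior felony conviction (+50%): $152,037.50 × 1.5 = $228,056.25.
Continuous local residence of ten or more years (−15%): $228,056.25 × 0.85 = $193,847.81.
$193,847.81 is at or above the $8,500 minimum.
Rounded to the nearest dollar: $193,848.

$193,848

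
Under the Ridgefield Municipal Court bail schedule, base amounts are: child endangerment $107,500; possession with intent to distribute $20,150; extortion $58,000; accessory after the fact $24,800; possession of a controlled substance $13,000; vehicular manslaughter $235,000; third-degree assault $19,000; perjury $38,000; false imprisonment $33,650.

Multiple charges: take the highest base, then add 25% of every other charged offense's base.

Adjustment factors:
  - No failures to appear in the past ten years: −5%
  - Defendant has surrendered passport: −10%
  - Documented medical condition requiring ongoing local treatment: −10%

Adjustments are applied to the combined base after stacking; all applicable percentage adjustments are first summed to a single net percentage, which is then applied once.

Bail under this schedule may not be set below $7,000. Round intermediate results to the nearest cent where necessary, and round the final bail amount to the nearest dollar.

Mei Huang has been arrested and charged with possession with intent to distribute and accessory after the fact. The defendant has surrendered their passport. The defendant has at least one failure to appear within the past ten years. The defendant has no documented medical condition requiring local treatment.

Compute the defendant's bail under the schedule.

Base amounts from the schedule: possession with intent to distribute $20,150; accessory after the fact $24,800.
Stacking rule: highest base plus 25% of each additional charge. Highest is accessory after the fact at $24,800. Additional: $20,150 × 25% = $5,037.50. Combined base = $24,800 + $5,037.50 = $29,837.50.
Defendant has surrendered passport (−10%): $29,837.50 × 0.9 = $26,853.75.
$26,853.75 is at or above the $7,000 minimum.
Rounded to the nearest dollar: $26,854.

$26,854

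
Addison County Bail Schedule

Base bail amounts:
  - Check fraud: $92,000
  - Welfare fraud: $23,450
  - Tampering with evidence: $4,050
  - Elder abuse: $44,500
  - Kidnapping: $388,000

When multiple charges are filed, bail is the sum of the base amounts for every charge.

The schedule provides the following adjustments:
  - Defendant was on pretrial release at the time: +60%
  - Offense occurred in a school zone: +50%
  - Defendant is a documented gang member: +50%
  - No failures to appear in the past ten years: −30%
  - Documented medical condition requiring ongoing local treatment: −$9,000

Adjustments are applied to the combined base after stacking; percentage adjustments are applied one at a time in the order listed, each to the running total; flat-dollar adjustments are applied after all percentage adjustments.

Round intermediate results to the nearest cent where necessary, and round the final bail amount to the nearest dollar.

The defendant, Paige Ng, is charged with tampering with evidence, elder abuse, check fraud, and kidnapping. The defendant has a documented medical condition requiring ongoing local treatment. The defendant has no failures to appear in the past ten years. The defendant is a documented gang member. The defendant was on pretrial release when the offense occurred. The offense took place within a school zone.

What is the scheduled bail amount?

Base amounts from the schedule: tampering with evidence $4,050; elder abuse $44,500; check fraud $92,000; kidnapping $388,000.
Stacking rule: sum of all bases. $4,050 + $44,500 + $92,000 + $388,000 = $528,550.
Defendant was on pretrial release at the time (+60%): $528,550 × 1.6 = $845,680.
Offense occurred in a school zone (+50%): $845,680 × 1.5 = $1,268,520.
Defendant is a documented gang member (+50%): $1,268,520 × 1.5 = $1,902,780.
No failures to appear in the past ten years (−30%): $1,902,780 × 0.7 = $1,331,946.
Documented medical condition requiring ongoing local treatment (−$9,000 flat): $1,331,946 − $9,000 = $1,322,946.

$1,322,946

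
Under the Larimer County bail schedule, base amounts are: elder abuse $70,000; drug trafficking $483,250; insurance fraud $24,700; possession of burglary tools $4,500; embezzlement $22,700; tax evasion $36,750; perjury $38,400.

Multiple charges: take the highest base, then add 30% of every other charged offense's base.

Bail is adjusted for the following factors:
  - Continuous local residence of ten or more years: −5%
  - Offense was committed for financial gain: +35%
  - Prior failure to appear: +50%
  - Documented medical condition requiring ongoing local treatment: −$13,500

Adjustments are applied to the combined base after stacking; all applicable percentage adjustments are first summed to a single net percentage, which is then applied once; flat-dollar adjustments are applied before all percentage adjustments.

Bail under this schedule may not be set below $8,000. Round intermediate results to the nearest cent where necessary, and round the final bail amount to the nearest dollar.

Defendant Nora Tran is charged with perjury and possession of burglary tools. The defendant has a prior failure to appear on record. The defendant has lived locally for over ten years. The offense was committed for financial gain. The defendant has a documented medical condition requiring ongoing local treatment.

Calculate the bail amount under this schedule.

Base amounts from the schedule: perjury $38,400; possession of burglary tools $4,500.
Stacking rule: highest base plus 30% of each additional charge. Highest is perjury at $38,400. Additional: $4,500 × 30% = $1,350. Combined base = $38,400 + $1,350 = $39,750.
Documented medical condition requiring ongoing local treatment (−$13,500 flat): $39,750 − $13,500 = $26,250.
Net percentage adjustment: −5% +35% +50% = +80%. $26,250 × 1.8 = $47,250.
$47,250 is at or above the $8,000 minimum.

$47,250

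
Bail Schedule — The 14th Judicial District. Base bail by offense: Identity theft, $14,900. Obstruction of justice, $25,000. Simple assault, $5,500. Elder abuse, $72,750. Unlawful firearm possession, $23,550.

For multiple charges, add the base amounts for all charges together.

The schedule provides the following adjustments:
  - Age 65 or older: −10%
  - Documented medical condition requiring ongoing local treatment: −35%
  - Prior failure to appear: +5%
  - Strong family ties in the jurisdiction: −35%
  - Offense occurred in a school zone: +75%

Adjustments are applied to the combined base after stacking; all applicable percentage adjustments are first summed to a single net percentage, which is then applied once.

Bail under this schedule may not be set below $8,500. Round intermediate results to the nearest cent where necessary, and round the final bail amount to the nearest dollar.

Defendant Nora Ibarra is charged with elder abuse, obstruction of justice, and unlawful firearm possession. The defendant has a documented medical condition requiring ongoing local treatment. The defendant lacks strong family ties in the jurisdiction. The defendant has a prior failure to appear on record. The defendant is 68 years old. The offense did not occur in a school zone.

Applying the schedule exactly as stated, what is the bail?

$72,780

Base amounts from the schedule: elder abuse $72,750; obstruction of justice $25,000; unlawful firearm possession $23,550.
Stacking rule: sum of all bases. $72,750 + $25,000 + $23,550 = $121,300.
Net percentage adjustment: −10% −35% +5% = −40%. $121,300 × 0.6 = $72,780.
$72,780 is at or above the $8,500 minimum.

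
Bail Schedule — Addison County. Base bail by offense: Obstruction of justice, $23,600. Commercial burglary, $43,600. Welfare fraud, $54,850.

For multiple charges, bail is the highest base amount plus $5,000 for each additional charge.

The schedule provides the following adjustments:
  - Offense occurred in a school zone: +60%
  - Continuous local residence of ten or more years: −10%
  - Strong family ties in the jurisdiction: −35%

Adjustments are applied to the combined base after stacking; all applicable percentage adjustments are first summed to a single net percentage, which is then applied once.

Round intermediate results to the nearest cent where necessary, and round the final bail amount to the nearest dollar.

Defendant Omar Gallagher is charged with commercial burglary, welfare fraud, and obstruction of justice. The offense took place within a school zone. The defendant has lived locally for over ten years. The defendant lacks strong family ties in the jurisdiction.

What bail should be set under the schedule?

Base amounts from the schedule: commercial burglary $43,600; welfare fraud $54,850; obstruction of justice $23,600.
Stacking rule: highest base plus $5,000 per additional charge. Highest is welfare fraud at $54,850; 2 additional charges → +$10,000. Combined base = $64,850.
Net percentage adjustment: +60% −10% = +50%. $64,850 × 1.5 = $97,275.

$97,275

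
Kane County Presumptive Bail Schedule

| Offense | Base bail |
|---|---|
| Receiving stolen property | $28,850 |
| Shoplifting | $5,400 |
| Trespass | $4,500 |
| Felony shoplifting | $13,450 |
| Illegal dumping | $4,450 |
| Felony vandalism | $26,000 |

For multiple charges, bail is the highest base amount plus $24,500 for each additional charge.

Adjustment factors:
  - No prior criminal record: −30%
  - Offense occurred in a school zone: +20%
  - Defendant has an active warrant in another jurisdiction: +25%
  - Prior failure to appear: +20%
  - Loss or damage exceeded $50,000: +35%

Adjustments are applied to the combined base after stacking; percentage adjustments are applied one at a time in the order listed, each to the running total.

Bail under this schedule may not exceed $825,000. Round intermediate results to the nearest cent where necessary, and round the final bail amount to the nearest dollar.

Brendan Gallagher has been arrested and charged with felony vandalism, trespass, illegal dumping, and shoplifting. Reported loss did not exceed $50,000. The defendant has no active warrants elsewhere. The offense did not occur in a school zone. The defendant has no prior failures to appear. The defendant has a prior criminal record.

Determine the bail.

$99,500

Base amounts from the schedule: felony vandalism $26,000; trespass $4,500; illegal dumping $4,450; shoplifting $5,400.
Stacking rule: highest base plus $24,500 per additional charge. Highest is felony vandalism at $26,000; 3 additional charges → +$73,500. Combined base = $99,500.
No adjustment factors apply to this defendant.
$99,500 is within the $825,000 maximum.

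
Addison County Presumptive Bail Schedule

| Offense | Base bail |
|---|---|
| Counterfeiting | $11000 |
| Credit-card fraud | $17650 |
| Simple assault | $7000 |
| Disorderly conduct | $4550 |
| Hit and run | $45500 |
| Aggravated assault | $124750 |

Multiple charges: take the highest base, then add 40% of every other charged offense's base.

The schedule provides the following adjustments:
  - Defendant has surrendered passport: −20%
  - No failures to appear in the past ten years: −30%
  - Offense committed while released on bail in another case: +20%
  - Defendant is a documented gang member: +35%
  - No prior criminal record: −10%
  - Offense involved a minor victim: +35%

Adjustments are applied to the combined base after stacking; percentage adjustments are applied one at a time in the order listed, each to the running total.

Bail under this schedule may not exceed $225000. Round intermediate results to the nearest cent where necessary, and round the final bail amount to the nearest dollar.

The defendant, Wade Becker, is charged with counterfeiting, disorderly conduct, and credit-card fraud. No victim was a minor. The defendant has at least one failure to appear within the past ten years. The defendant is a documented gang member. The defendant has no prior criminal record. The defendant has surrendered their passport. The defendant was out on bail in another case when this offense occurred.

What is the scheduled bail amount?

$27842

Base amounts from the schedule: counterfeiting $11000; disorderly conduct $4550; credit-card fraud $17650.
Stacking rule: highest base plus 40% of each additional charge. Highest is credit-card fraud at $17650. Additional: $11000 × 40% = $4400; $4550 × 40% = $1820. Combined base = $17650 + $6220 = $23870.
Defendant has surrendered passport (−20%): $23870 × 0.8 = $19096.
Offense committed while released on bail in another case (+20%): $19096 × 1.2 = $22915.20.
Defendant is a documented gang member (+35%): $22915.20 × 1.35 = $30935.52.
No prior criminal record (−10%): $30935.52 × 0.9 = $27841.97.
$27841.97 is within the $225000 maximum.
Rounded to the nearest dollar: $27842.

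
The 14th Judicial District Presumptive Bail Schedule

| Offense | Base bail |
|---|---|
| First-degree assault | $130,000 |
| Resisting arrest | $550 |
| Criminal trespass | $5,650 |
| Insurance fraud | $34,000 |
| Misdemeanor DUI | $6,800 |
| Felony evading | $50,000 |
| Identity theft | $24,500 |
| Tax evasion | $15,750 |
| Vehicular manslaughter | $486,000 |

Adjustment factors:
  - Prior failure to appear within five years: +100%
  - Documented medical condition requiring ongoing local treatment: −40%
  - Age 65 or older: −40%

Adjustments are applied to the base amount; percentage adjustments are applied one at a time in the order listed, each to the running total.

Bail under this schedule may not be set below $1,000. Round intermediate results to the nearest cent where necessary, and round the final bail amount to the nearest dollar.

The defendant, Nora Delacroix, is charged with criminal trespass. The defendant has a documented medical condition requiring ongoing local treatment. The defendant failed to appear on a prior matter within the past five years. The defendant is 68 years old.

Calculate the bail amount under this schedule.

$4,068

Base amounts from the schedule: criminal trespass $5,650.
Single charge. Combined base = $5,650.
Prior failure to appear within five years (+100%): $5,650 × 2 = $11,300.
Documented medical condition requiring ongoing local treatment (−40%): $11,300 × 0.6 = $6,780.
Age 65 or older (−40%): $6,780 × 0.6 = $4,068.
$4,068 is at or above the $1,000 minimum.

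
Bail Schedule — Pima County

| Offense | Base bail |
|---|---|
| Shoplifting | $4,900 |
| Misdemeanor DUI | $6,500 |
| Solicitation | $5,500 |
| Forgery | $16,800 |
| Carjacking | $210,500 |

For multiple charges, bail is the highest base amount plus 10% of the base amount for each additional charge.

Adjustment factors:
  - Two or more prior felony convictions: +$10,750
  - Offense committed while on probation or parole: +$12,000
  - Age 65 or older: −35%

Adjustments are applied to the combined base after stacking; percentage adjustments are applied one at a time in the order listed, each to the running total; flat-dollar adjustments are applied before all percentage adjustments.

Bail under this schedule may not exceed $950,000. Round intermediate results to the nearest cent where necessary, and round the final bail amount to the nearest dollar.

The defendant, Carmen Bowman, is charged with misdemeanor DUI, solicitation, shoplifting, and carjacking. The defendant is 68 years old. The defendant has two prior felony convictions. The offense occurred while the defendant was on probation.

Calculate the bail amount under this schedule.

Base amounts from the schedule: misdemeanor DUI $6,500; solicitation $5,500; shoplifting $4,900; carjacking $210,500.
Stacking rule: highest base plus 10% of each additional charge. Highest is carjacking at $210,500. Additional: $6,500 × 10% = $650; $5,500 × 10% = $550; $4,900 × 10% = $490. Combined base = $210,500 + $1,690 = $212,190.
Two or more prior felony convictions (+$10,750 flat): $212,190 + $10,750 = $222,940.
Offense committed while on probation or parole (+$12,000 flat): $222,940 + $12,000 = $234,940.
Age 65 or older (−35%): $234,940 × 0.65 = $152,711.
$152,711 is within the $950,000 maximum.

$152,711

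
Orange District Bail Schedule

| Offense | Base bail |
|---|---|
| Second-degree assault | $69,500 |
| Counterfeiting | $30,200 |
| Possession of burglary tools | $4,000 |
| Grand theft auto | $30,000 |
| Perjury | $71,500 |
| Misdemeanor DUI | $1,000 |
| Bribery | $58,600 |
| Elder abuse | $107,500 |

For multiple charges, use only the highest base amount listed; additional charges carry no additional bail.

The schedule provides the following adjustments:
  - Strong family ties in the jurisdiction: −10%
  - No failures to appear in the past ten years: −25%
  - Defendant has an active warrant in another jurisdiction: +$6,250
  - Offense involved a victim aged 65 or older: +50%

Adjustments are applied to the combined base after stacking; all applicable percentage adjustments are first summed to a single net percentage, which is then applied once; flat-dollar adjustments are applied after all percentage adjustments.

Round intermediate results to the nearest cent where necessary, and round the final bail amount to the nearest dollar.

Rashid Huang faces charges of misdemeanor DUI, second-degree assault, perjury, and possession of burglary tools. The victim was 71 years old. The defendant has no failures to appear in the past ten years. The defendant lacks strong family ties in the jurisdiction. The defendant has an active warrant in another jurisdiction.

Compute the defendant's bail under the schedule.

$95,625

Base amounts from the schedule: misdemeanor DUI $1,000; second-degree assault $69,500; perjury $71,500; possession of burglary tools $4,000.
Stacking rule: use the highest base only. Highest is perjury at $71,500. Combined base = $71,500.
Net percentage adjustment: −25% +50% = +25%. $71,500 × 1.25 = $89,375.
Defendant has an active warrant in another jurisdiction (+$6,250 flat): $89,375 + $6,250 = $95,625.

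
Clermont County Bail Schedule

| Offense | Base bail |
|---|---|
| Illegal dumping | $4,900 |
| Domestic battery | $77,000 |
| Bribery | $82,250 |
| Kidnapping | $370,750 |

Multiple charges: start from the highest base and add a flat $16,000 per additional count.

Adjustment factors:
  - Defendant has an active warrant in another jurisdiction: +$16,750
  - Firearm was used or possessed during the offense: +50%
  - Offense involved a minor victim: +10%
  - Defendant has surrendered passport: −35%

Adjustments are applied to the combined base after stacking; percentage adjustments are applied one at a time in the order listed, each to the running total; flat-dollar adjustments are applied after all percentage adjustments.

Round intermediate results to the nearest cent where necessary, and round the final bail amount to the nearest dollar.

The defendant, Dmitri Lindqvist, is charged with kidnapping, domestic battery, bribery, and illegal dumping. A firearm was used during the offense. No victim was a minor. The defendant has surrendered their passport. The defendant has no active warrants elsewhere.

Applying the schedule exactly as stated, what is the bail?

$408,281

Base amounts from the schedule: kidnapping $370,750; domestic battery $77,000; bribery $82,250; illegal dumping $4,900.
Stacking rule: highest base plus $16,000 per additional charge. Highest is kidnapping at $370,750; 3 additional charges → +$48,000. Combined base = $418,750.
Firearm was used or possessed during the offense (+50%): $418,750 × 1.5 = $628,125.
Defendant has surrendered passport (−35%): $628,125 × 0.65 = $408,281.25.
Rounded to the nearest dollar: $408,281.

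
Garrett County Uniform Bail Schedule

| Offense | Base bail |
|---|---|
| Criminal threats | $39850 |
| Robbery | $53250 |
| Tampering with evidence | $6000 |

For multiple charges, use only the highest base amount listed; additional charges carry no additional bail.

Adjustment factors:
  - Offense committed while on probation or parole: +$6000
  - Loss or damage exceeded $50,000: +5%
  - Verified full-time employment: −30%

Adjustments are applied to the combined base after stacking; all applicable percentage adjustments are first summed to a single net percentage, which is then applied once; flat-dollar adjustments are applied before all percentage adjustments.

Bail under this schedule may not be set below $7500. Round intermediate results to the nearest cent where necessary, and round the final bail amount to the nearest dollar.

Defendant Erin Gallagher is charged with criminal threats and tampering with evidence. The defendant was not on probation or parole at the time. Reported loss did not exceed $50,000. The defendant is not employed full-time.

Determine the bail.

Base amounts from the schedule: criminal threats $39850; tampering with evidence $6000.
Stacking rule: use the highest base only. Highest is criminal threats at $39850. Combined base = $39850.
No adjustment factors apply to this defendant.
$39850 is at or above the $7500 minimum.

$39850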